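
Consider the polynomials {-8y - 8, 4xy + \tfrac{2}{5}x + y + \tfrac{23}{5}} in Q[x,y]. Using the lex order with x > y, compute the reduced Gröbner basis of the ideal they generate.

f_1 = -8y - 8, LT = y.
f_2 = 4xy + \tfrac{2}{5}x + y + \tfrac{23}{5}, LT = xy.

S(f_1,f_2): lcm = xy. S = \tfrac{9}{10}x - \tfrac{1}{4}y - \tfrac{23}{20}.
  leading term x: no divisor's leading term divides it; move \tfrac{9}{10}x to the remainder.
  leading term y: subtract (\tfrac{1}{32})·f_1 from -\tfrac{1}{4}y - \tfrac{23}{20} → -\tfrac{9}{10}
  leading term 1: no divisor's leading term divides it; move -\tfrac{9}{10} to the remainder.
  remainder \tfrac{9}{10}x - \tfrac{9}{10} ≠ 0; add g_3 = \tfrac{9}{10}x - \tfrac{9}{10} to the basis.

The other S-polynomials (S(f_1,g_3), S(f_2,g_3)) all reduce to 0 modulo the current basis, so we have a Gröbner basis.
Inter-reduce: drop elements whose leading term is divisible by another's, tail-reduce, and make monic.

G = {x - 1, y + 1}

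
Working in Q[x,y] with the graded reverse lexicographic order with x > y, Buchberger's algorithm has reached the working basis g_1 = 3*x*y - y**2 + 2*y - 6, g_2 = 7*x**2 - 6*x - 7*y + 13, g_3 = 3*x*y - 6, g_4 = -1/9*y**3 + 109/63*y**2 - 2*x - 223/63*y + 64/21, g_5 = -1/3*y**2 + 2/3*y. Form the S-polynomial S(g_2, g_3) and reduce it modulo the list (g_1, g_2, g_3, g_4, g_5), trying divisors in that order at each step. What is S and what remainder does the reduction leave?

lcm(LM(g_2), LM(g_3)) = x**2*y.
S = (lcm/LT(g_2))·g_2 − (lcm/LT(g_3))·g_3 = -6/7*x*y - y**2 + 2*x + 13/7*y.
Reduce S modulo (g_1, g_2, g_3, g_4, g_5) in that order:
  leading term x*y: subtract (-2/7)·g_1 from -6/7*x*y - y**2 + 2*x + 13/7*y → -9/7*y**2 + 2*x + 17/7*y - 12/7
  leading term y**2: subtract (27/7)·g_5 from -9/7*y**2 + 2*x + 17/7*y - 12/7 → 2*x - 1/7*y - 12/7
  leading term x: no divisor's leading term divides it; move 2*x to the remainder.
  leading term y: no divisor's leading term divides it; move -1/7*y to the remainder.
  leading term 1: no divisor's leading term divides it; move -12/7 to the remainder.
The remainder 2*x - 1/7*y - 12/7 is nonzero, so it would be added as the next basis element.

S(g_2, g_3) = -6/7*x*y - y**2 + 2*x + 13/7*y; remainder on division = 2*x - 1/7*y - 12/7.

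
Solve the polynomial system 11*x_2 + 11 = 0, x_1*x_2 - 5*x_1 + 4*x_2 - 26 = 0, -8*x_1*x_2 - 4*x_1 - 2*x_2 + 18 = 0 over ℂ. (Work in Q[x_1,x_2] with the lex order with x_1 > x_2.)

{(-5, -1)}

Compute a lex Gröbner basis by Buchberger's algorithm.
f_1 = 11*x_2 + 11, LT = x_2.
f_2 = x_1*x_2 - 5*x_1 + 4*x_2 - 26, LT = x_1*x_2.
f_3 = -8*x_1*x_2 - 4*x_1 - 2*x_2 + 18, LT = x_1*x_2.

S(f_1,f_2): lcm = x_1*x_2. S = 6*x_1 - 4*x_2 + 26.
  leading term x_1: no divisor's leading term divides it; move 6*x_1 to the remainder.
  leading term x_2: subtract (-4/11)·f_1 from -4*x_2 + 26 → 30
  leading term 1: no divisor's leading term divides it; move 30 to the remainder.
  remainder 6*x_1 + 30 ≠ 0; add h_4 = 6*x_1 + 30 to the basis.

The other S-polynomials (S(f_1,f_3), S(f_2,f_3), S(f_1,h_4), S(f_2,h_4), S(f_3,h_4)) all reduce to 0 modulo the current basis, so we have a Gröbner basis.
Inter-reduce: drop elements whose leading term is divisible by another's, tail-reduce, and make monic.
Reduced Gröbner basis: {x_1 + 5, x_2 + 1}.

Elimination: the polynomial x_2 + 1 lies in the elimination ideal for x_2, so x_2 ∈ {-1}. For each such x_2, the remaining basis elements (now univariate) give the rest of the solution.
  x_2 = -1: the earlier basis element becomes x_1 + 5 = 0, giving x_1 = -5 — point (-5, -1).
Substituting each solution back into the original system confirms all equations vanish.
A lex Gröbner basis triangularizes the system, enabling back-substitution.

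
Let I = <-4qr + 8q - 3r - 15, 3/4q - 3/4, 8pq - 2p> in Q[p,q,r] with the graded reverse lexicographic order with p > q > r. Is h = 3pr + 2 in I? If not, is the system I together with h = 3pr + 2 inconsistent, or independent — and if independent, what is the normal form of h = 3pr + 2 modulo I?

Adjoining 3pr + 2 makes the ideal the whole ring: the system is inconsistent.

First compute the reduced Gröbner basis of I by Buchberger's algorithm.
f_1 = -4qr + 8q - 3r - 15, LT = qr.
f_2 = 3/4q - 3/4, LT = q.
f_3 = 8pq - 2p, LT = pq.

S(f_1,f_2): lcm = qr. S = -2q + 7/4r + 15/4.
  leading term q: subtract (-8/3)·f_2 from -2q + 7/4r + 15/4 → 7/4r + 7/4
  leading term r: no divisor's leading term divides it; move 7/4r to the remainder.
  leading term 1: no divisor's leading term divides it; move 7/4 to the remainder.
  remainder 7/4r + 7/4 ≠ 0; add k_4 = 7/4r + 7/4 to the basis.

S(f_1,f_3): lcm = pqr. S = -2pq + pr + 15/4p.
  leading term pq: subtract (-8/3p)·f_2 from -2pq + pr + 15/4p → pr + 7/4p
  leading term pr: subtract (4/7p)·k_4 from pr + 7/4p → 3/4p
  leading term p: no divisor's leading term divides it; move 3/4p to the remainder.
  remainder 3/4p ≠ 0; add k_5 = 3/4p to the basis.

The other S-polynomials (S(f_2,f_3), S(f_1,k_4), S(f_2,k_4), S(f_3,k_4), S(f_1,k_5), S(f_2,k_5), S(f_3,k_5), S(k_4,k_5)) all reduce to 0 modulo the current basis, so we have a Gröbner basis.
Inter-reduce: drop elements whose leading term is divisible by another's, tail-reduce, and make monic.
Reduced Gröbner basis: {p, q - 1, r + 1}.
Label its elements g_1 = p, g_2 = q - 1, g_3 = r + 1.

Reduce h = 3pr + 2 modulo G:
  leading term pr: subtract (3r)·g_1 from 3pr + 2 → 2
  leading term 1: no divisor's leading term divides it; move 2 to the remainder.
  normal form = 2.
The normal form is nonzero, so h ∉ I. Since h minus its normal form lies in I, I + (h) = I + (n) where n = 2; decide whether this ideal is the whole ring.
Here n = 2 is a nonzero constant, hence a unit: 1 ∈ I + (h), the Gröbner basis of I + (h) is {1}, and the enlarged system has no common solution — adjoining h is inconsistent.

The remainder on division by a Gröbner basis is unique — it is the normal form.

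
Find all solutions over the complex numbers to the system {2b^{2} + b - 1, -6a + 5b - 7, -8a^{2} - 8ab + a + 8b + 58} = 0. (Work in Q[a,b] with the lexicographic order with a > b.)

{(-2, -1)}

Compute a lex Gröbner basis by Buchberger's algorithm.
f_1 = 2b^{2} + b - 1, LT = b^{2}.
f_2 = -6a + 5b - 7, LT = a.
f_3 = -8a^{2} - 8ab + a + 8b + 58, LT = a^{2}.

S(f_2,f_3): lcm = a^{2}. S = -\tfrac{11}{6}ab + \tfrac{31}{24}a + b + \tfrac{29}{4}.
  reduce S modulo (f_1, f_2, f_3):
  remainder \tfrac{239}{48}b + \tfrac{239}{48} ≠ 0; add h_4 = \tfrac{239}{48}b + \tfrac{239}{48} to the basis.

The other S-polynomials (S(f_1,f_2), S(f_1,f_3), S(f_1,h_4), S(f_2,h_4), S(f_3,h_4)) all reduce to 0 modulo the current basis, so we have a Gröbner basis.
Inter-reduce: drop elements whose leading term is divisible by another's, tail-reduce, and make monic.
Reduced Gröbner basis: {a + 2, b + 1}.

Since the basis is lex-ordered, b + 1 is univariate in b. Its roots are {-1}. Back-substituting each root into the other basis elements fixes the other coordinates.
  b = -1: the earlier basis element becomes a + 2 = 0, giving a = -2 — point (-2, -1).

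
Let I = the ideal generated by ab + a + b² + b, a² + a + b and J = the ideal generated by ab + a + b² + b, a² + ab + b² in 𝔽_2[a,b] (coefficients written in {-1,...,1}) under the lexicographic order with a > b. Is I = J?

Yes, the ideals are equal.

Two ideals are equal iff their reduced Gröbner bases coincide (the reduced basis is unique for a fixed ordering).
Buchberger on the first generating set:
f_1 = ab + a + b² + b, LT = ab.
f_2 = a² + a + b, LT = a².

S(f_1,f_2): lcm = a²b. S = a² + ab² + b².
  leading term a²: subtract (1)·f_2 from a² + ab² + b² → ab² + a + b² + b
  leading term ab²: subtract (b)·f_1 from ab² + a + b² + b → ab + a + b³ + b
  leading term ab: subtract (1)·f_1 from ab + a + b³ + b → b³ + b²
  leading term b³: no divisor's leading term divides it; move b³ to the remainder.
  leading term b²: no divisor's leading term divides it; move b² to the remainder.
  remainder b³ + b² ≠ 0; add g_3 = b³ + b² to the basis.

The other S-polynomials (S(f_1,g_3), S(f_2,g_3)) all reduce to 0 modulo the current basis, so we have a Gröbner basis.
Inter-reduce: drop elements whose leading term is divisible by another's, tail-reduce, and make monic.
Reduced Gröbner basis: {a² + a + b, ab + a + b² + b, b³ + b²}.

Buchberger on the second generating set:
h_1 = ab + a + b² + b, LT = ab.
h_2 = a² + ab + b², LT = a².

S(h_1,h_2): lcm = a²b. S = a² + ab + b³.
  leading term a²: subtract (1)·h_2 from a² + ab + b³ → b³ + b²
  leading term b³: no divisor's leading term divides it; move b³ to the remainder.
  leading term b²: no divisor's leading term divides it; move b² to the remainder.
  remainder b³ + b² ≠ 0; add k_3 = b³ + b² to the basis.

The other S-polynomials (S(h_1,k_3), S(h_2,k_3)) all reduce to 0 modulo the current basis, so we have a Gröbner basis.
Inter-reduce: drop elements whose leading term is divisible by another's, tail-reduce, and make monic.
Reduced Gröbner basis: {a² + a + b, ab + a + b² + b, b³ + b²}.

These coincide, so the ideals are equal.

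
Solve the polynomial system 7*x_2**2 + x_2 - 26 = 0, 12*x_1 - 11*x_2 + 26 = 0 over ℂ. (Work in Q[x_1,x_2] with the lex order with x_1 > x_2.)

{(-4, -2), (-13/28, 13/7)}

Compute a lex Gröbner basis by Buchberger's algorithm.
f_1 = 7*x_2**2 + x_2 - 26, LT = x_2**2.
f_2 = 12*x_1 - 11*x_2 + 26, LT = x_1.

The S-polynomials (S(f_1,f_2)) all reduce to 0 modulo the current basis, so we have a Gröbner basis.
Inter-reduce: drop elements whose leading term is divisible by another's, tail-reduce, and make monic.
Reduced Gröbner basis: {x_1 - 11/12*x_2 + 13/6, x_2**2 + 1/7*x_2 - 26/7}.

Elimination: the polynomial x_2**2 + 1/7*x_2 - 26/7 lies in the elimination ideal for x_2, so x_2 ∈ {-2, 13/7}. For each such x_2, the remaining basis elements (now univariate) give the rest of the solution.
  x_2 = -2: the earlier basis element becomes x_1 + 4 = 0, giving x_1 = -4 — point (-4, -2).
  x_2 = 13/7: the earlier basis element becomes x_1 + 13/28 = 0, giving x_1 = -13/28 — point (-13/28, 13/7).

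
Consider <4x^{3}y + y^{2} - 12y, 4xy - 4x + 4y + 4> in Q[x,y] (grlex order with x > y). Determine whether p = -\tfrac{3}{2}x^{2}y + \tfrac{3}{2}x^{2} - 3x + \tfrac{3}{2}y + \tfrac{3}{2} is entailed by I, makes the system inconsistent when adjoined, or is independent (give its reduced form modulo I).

-\tfrac{3}{2}x^{2}y + \tfrac{3}{2}x^{2} - 3x + \tfrac{3}{2}y + \tfrac{3}{2} lies in I (it reduces to 0).

First compute the reduced Gröbner basis of I by Buchberger's algorithm.
f_1 = 4x^{3}y + y^{2} - 12y, LT = x^{3}y.
f_2 = 4xy - 4x + 4y + 4, LT = xy.

S(f_1,f_2): lcm = x^{3}y. S = x^{3} - x^{2}y - x^{2} + \tfrac{1}{4}y^{2} - 3y.
  leading term x^{3}: no divisor's leading term divides it; move x^{3} to the remainder.
  leading term x^{2}y: subtract (-\tfrac{1}{4}x)·f_2 from -x^{2}y - x^{2} + \tfrac{1}{4}y^{2} - 3y → -2x^{2} + xy + \tfrac{1}{4}y^{2} + x - 3y
  leading term x^{2}: no divisor's leading term divides it; move -2x^{2} to the remainder.
  leading term xy: subtract (\tfrac{1}{4})·f_2 from xy + \tfrac{1}{4}y^{2} + x - 3y → \tfrac{1}{4}y^{2} + 2x - 4y - 1
  leading term y^{2}: no divisor's leading term divides it; move \tfrac{1}{4}y^{2} to the remainder.
  leading term x: no divisor's leading term divides it; move 2x to the remainder.
  leading term y: no divisor's leading term divides it; move -4y to the remainder.
  leading term 1: no divisor's leading term divides it; move -1 to the remainder.
  remainder x^{3} - 2x^{2} + \tfrac{1}{4}y^{2} + 2x - 4y - 1 ≠ 0; add h_3 = x^{3} - 2x^{2} + \tfrac{1}{4}y^{2} + 2x - 4y - 1 to the basis.

S(f_1,h_3): lcm = x^{3}y. S = 2x^{2}y - \tfrac{1}{4}y^{3} - 2xy + \tfrac{17}{4}y^{2} - 2y.
  leading term x^{2}y: subtract (\tfrac{1}{2}x)·f_2 from 2x^{2}y - \tfrac{1}{4}y^{3} - 2xy + \tfrac{17}{4}y^{2} - 2y → -\tfrac{1}{4}y^{3} + 2x^{2} - 4xy + \tfrac{17}{4}y^{2} - 2x - 2y
  leading term y^{3}: no divisor's leading term divides it; move -\tfrac{1}{4}y^{3} to the remainder.
  leading term x^{2}: no divisor's leading term divides it; move 2x^{2} to the remainder.
  leading term xy: subtract (-1)·f_2 from -4xy + \tfrac{17}{4}y^{2} - 2x - 2y → \tfrac{17}{4}y^{2} - 6x + 2y + 4
  leading term y^{2}: no divisor's leading term divides it; move \tfrac{17}{4}y^{2} to the remainder.
  leading term x: no divisor's leading term divides it; move -6x to the remainder.
  leading term y: no divisor's leading term divides it; move 2y to the remainder.
  leading term 1: no divisor's leading term divides it; move 4 to the remainder.
  remainder -\tfrac{1}{4}y^{3} + 2x^{2} + \tfrac{17}{4}y^{2} - 6x + 2y + 4 ≠ 0; add h_4 = -\tfrac{1}{4}y^{3} + 2x^{2} + \tfrac{17}{4}y^{2} - 6x + 2y + 4 to the basis.

S(f_2,h_3): lcm = x^{3}y. S = -x^{3} + 3x^{2}y - \tfrac{1}{4}y^{3} + x^{2} - 2xy + 4y^{2} + y.
  leading term x^{3}: subtract (-1)·h_3 from -x^{3} + 3x^{2}y - \tfrac{1}{4}y^{3} + x^{2} - 2xy + 4y^{2} + y → 3x^{2}y - \tfrac{1}{4}y^{3} - x^{2} - 2xy + \tfrac{17}{4}y^{2} + 2x - 3y - 1
  leading term x^{2}y: subtract (\tfrac{3}{4}x)·f_2 from 3x^{2}y - \tfrac{1}{4}y^{3} - x^{2} - 2xy + \tfrac{17}{4}y^{2} + 2x - 3y - 1 → -\tfrac{1}{4}y^{3} + 2x^{2} - 5xy + \tfrac{17}{4}y^{2} - x - 3y - 1
  leading term y^{3}: subtract (1)·h_4 from -\tfrac{1}{4}y^{3} + 2x^{2} - 5xy + \tfrac{17}{4}y^{2} - x - 3y - 1 → -5xy + 5x - 5y - 5
  leading term xy: subtract (-\tfrac{5}{4})·f_2 from -5xy + 5x - 5y - 5 → 0
  remainder 0.

S(f_1,h_4): lcm = x^{3}y^{3}. S = 8x^{5} + 17x^{3}y^{2} - 24x^{4} + 8x^{3}y + \tfrac{1}{4}y^{4} + 16x^{3} - 3y^{3}.
  leading term x^{5}: subtract (8x^{2})·h_3 from 8x^{5} + 17x^{3}y^{2} - 24x^{4} + 8x^{3}y + \tfrac{1}{4}y^{4} + 16x^{3} - 3y^{3} → 17x^{3}y^{2} - 8x^{4} + 8x^{3}y - 2x^{2}y^{2} + \tfrac{1}{4}y^{4} + 32x^{2}y - 3y^{3} + 8x^{2}
  leading term x^{3}y^{2}: subtract (\tfrac{17}{4}y)·f_1 from 17x^{3}y^{2} - 8x^{4} + 8x^{3}y - 2x^{2}y^{2} + \tfrac{1}{4}y^{4} + 32x^{2}y - 3y^{3} + 8x^{2} → -8x^{4} + 8x^{3}y - 2x^{2}y^{2} + \tfrac{1}{4}y^{4} + 32x^{2}y - \tfrac{29}{4}y^{3} + 8x^{2} + 51y^{2}
  leading term x^{4}: subtract (-8x)·h_3 from -8x^{4} + 8x^{3}y - 2x^{2}y^{2} + \tfrac{1}{4}y^{4} + 32x^{2}y - \tfrac{29}{4}y^{3} + 8x^{2} + 51y^{2} → 8x^{3}y - 2x^{2}y^{2} + \tfrac{1}{4}y^{4} - 16x^{3} + 32x^{2}y + 2xy^{2} - \tfrac{29}{4}y^{3} + 24x^{2} - 32xy + 51y^{2} - 8x
  leading term x^{3}y: subtract (2)·f_1 from 8x^{3}y - 2x^{2}y^{2} + \tfrac{1}{4}y^{4} - 16x^{3} + 32x^{2}y + 2xy^{2} - \tfrac{29}{4}y^{3} + 24x^{2} - 32xy + 51y^{2} - 8x → -2x^{2}y^{2} + \tfrac{1}{4}y^{4} - 16x^{3} + 32x^{2}y + 2xy^{2} - \tfrac{29}{4}y^{3} + 24x^{2} - 32xy + 49y^{2} - 8x + 24y
  leading term x^{2}y^{2}: subtract (-\tfrac{1}{2}xy)·f_2 from -2x^{2}y^{2} + \tfrac{1}{4}y^{4} - 16x^{3} + 32x^{2}y + 2xy^{2} - \tfrac{29}{4}y^{3} + 24x^{2} - 32xy + 49y^{2} - 8x + 24y → \tfrac{1}{4}y^{4} - 16x^{3} + 30x^{2}y + 4xy^{2} - \tfrac{29}{4}y^{3} + 24x^{2} - 30xy + 49y^{2} - 8x + 24y
  leading term y^{4}: subtract (-y)·h_4 from \tfrac{1}{4}y^{4} - 16x^{3} + 30x^{2}y + 4xy^{2} - \tfrac{29}{4}y^{3} + 24x^{2} - 30xy + 49y^{2} - 8x + 24y → -16x^{3} + 32x^{2}y + 4xy^{2} - 3y^{3} + 24x^{2} - 36xy + 51y^{2} - 8x + 28y
  leading term x^{3}: subtract (-16)·h_3 from -16x^{3} + 32x^{2}y + 4xy^{2} - 3y^{3} + 24x^{2} - 36xy + 51y^{2} - 8x + 28y → 32x^{2}y + 4xy^{2} - 3y^{3} - 8x^{2} - 36xy + 55y^{2} + 24x - 36y - 16
  leading term x^{2}y: subtract (8x)·f_2 from 32x^{2}y + 4xy^{2} - 3y^{3} - 8x^{2} - 36xy + 55y^{2} + 24x - 36y - 16 → 4xy^{2} - 3y^{3} + 24x^{2} - 68xy + 55y^{2} - 8x - 36y - 16
  leading term xy^{2}: subtract (y)·f_2 from 4xy^{2} - 3y^{3} + 24x^{2} - 68xy + 55y^{2} - 8x - 36y - 16 → -3y^{3} + 24x^{2} - 64xy + 51y^{2} - 8x - 40y - 16
  leading term y^{3}: subtract (12)·h_4 from -3y^{3} + 24x^{2} - 64xy + 51y^{2} - 8x - 40y - 16 → -64xy + 64x - 64y - 64
  leading term xy: subtract (-16)·f_2 from -64xy + 64x - 64y - 64 → 0
  remainder 0.

S(f_2,h_4): lcm = xy^{3}. S = 8x^{3} + 16xy^{2} + y^{3} - 24x^{2} + 8xy + y^{2} + 16x.
  leading term x^{3}: subtract (8)·h_3 from 8x^{3} + 16xy^{2} + y^{3} - 24x^{2} + 8xy + y^{2} + 16x → 16xy^{2} + y^{3} - 8x^{2} + 8xy - y^{2} + 32y + 8
  leading term xy^{2}: subtract (4y)·f_2 from 16xy^{2} + y^{3} - 8x^{2} + 8xy - y^{2} + 32y + 8 → y^{3} - 8x^{2} + 24xy - 17y^{2} + 16y + 8
  leading term y^{3}: subtract (-4)·h_4 from y^{3} - 8x^{2} + 24xy - 17y^{2} + 16y + 8 → 24xy - 24x + 24y + 24
  leading term xy: subtract (6)·f_2 from 24xy - 24x + 24y + 24 → 0
  remainder 0.

S(h_3,h_4): leading monomials are coprime, so the S-polynomial reduces to 0 (Buchberger's first criterion).
Every S-polynomial of the final basis reduces to 0, so we have a Gröbner basis.
Inter-reduce: drop elements whose leading term is divisible by another's, tail-reduce, and make monic.
Reduced Gröbner basis: {x^{3} - 2x^{2} + \tfrac{1}{4}y^{2} + 2x - 4y - 1, y^{3} - 8x^{2} - 17y^{2} + 24x - 8y - 16, xy - x + y + 1}.
Label its elements g_1 = x^{3} - 2x^{2} + \tfrac{1}{4}y^{2} + 2x - 4y - 1, g_2 = y^{3} - 8x^{2} - 17y^{2} + 24x - 8y - 16, g_3 = xy - x + y + 1.

Reduce p = -\tfrac{3}{2}x^{2}y + \tfrac{3}{2}x^{2} - 3x + \tfrac{3}{2}y + \tfrac{3}{2} modulo G:
  leading term x^{2}y: subtract (-\tfrac{3}{2}x)·g_3 from -\tfrac{3}{2}x^{2}y + \tfrac{3}{2}x^{2} - 3x + \tfrac{3}{2}y + \tfrac{3}{2} → \tfrac{3}{2}xy - \tfrac{3}{2}x + \tfrac{3}{2}y + \tfrac{3}{2}
  leading term xy: subtract (\tfrac{3}{2})·g_3 from \tfrac{3}{2}xy - \tfrac{3}{2}x + \tfrac{3}{2}y + \tfrac{3}{2} → 0
  normal form = 0.
Since the normal form is 0, p ∈ I.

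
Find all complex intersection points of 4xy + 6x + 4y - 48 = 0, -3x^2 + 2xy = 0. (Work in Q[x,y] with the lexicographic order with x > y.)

{(-4, -6), (2, 3), (0, 12)}

Compute a lex Gröbner basis by Buchberger's algorithm.
f_1 = 4xy + 6x + 4y - 48, LT = xy.
f_2 = -3x^2 + 2xy, LT = x^2.

S(f_1,f_2): lcm = x^2y. S = 3/2x^2 + 2/3xy^2 + xy - 12x.
  leading term x^2: subtract (-1/2)·f_2 from 3/2x^2 + 2/3xy^2 + xy - 12x → 2/3xy^2 + 2xy - 12x
  leading term xy^2: subtract (1/6y)·f_1 from 2/3xy^2 + 2xy - 12x → xy - 12x - 2/3y^2 + 8y
  leading term xy: subtract (1/4)·f_1 from xy - 12x - 2/3y^2 + 8y → -27/2x - 2/3y^2 + 7y + 12
  leading term x: no divisor's leading term divides it; move -27/2x to the remainder.
  leading term y^2: no divisor's leading term divides it; move -2/3y^2 to the remainder.
  leading term y: no divisor's leading term divides it; move 7y to the remainder.
  leading term 1: no divisor's leading term divides it; move 12 to the remainder.
  remainder -27/2x - 2/3y^2 + 7y + 12 ≠ 0; add h_3 = -27/2x - 2/3y^2 + 7y + 12 to the basis.

S(f_1,h_3): lcm = xy. S = 3/2x - 4/81y^3 + 14/27y^2 + 17/9y - 12.
  leading term x: subtract (-1/9)·h_3 from 3/2x - 4/81y^3 + 14/27y^2 + 17/9y - 12 → -4/81y^3 + 4/9y^2 + 8/3y - 32/3
  leading term y^3: no divisor's leading term divides it; move -4/81y^3 to the remainder.
  leading term y^2: no divisor's leading term divides it; move 4/9y^2 to the remainder.
  leading term y: no divisor's leading term divides it; move 8/3y to the remainder.
  leading term 1: no divisor's leading term divides it; move -32/3 to the remainder.
  remainder -4/81y^3 + 4/9y^2 + 8/3y - 32/3 ≠ 0; add h_4 = -4/81y^3 + 4/9y^2 + 8/3y - 32/3 to the basis.

The other S-polynomials (S(f_2,h_3), S(f_1,h_4), S(f_2,h_4), S(h_3,h_4)) all reduce to 0 modulo the current basis, so we have a Gröbner basis.
Inter-reduce: drop elements whose leading term is divisible by another's, tail-reduce, and make monic.
Reduced Gröbner basis: {x + 4/81y^2 - 14/27y - 8/9, y^3 - 9y^2 - 54y + 216}.

A lex Gröbner basis eliminates variables successively. Here y^3 - 9y^2 - 54y + 216 depends only on y, with roots {-6, 3, 12}; lifting each root through the earlier basis elements recovers the full solutions.
  y = -6: the earlier basis element becomes x + 4 = 0, giving x = -4 — point (-4, -6).
  y = 3: the earlier basis element becomes x - 2 = 0, giving x = 2 — point (2, 3).
  y = 12: the earlier basis element becomes x = 0, giving x = 0 — point (0, 12).
Each listed point satisfies every original equation (direct substitution).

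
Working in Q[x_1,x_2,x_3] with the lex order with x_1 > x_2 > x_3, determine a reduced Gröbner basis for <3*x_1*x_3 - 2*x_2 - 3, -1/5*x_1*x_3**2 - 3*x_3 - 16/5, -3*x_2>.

G = {x_1 + 1, x_2, x_3 + 1}

f_1 = 3*x_1*x_3 - 2*x_2 - 3, LT = x_1*x_3.
f_2 = -1/5*x_1*x_3**2 - 3*x_3 - 16/5, LT = x_1*x_3**2.
f_3 = -3*x_2, LT = x_2.

S(f_1,f_2): lcm = x_1*x_3**2. S = -2/3*x_2*x_3 - 16*x_3 - 16.
  reduce S modulo (f_1, f_2, f_3):
  remainder -16*x_3 - 16 ≠ 0; add g_4 = -16*x_3 - 16 to the basis.

S(f_1,g_4): lcm = x_1*x_3. S = -x_1 - 2/3*x_2 - 1.
  reduce S modulo (f_1, f_2, f_3, g_4):
  remainder -x_1 - 1 ≠ 0; add g_5 = -x_1 - 1 to the basis.

The other S-polynomials (S(f_1,f_3), S(f_2,f_3), S(f_2,g_4), S(f_3,g_4), S(f_1,g_5), S(f_2,g_5), S(f_3,g_5), S(g_4,g_5)) all reduce to 0 modulo the current basis, so we have a Gröbner basis.
Inter-reduce: drop elements whose leading term is divisible by another's, tail-reduce, and make monic.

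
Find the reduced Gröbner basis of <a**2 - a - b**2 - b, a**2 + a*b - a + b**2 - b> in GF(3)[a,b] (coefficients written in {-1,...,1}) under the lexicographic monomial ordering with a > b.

f_1 = a**2 - a - b**2 - b, LT = a**2.
f_2 = a**2 + a*b - a + b**2 - b, LT = a**2.

S(f_1,f_2): lcm = a**2. S = -a*b + b**2.
  reduce S modulo (f_1, f_2):
  remainder -a*b + b**2 ≠ 0; add g_3 = -a*b + b**2 to the basis.

S(f_1,g_3): lcm = a**2*b. S = a*b**2 - a*b - b**3 - b**2.
  reduce S modulo (f_1, f_2, g_3):
  remainder b**2 ≠ 0; add g_4 = b**2 to the basis.

The other S-polynomials (S(f_2,g_3), S(f_1,g_4), S(f_2,g_4), S(g_3,g_4)) all reduce to 0 modulo the current basis, so we have a Gröbner basis.
Inter-reduce: drop elements whose leading term is divisible by another's, tail-reduce, and make monic.

G = {a**2 - a - b, a*b, b**2}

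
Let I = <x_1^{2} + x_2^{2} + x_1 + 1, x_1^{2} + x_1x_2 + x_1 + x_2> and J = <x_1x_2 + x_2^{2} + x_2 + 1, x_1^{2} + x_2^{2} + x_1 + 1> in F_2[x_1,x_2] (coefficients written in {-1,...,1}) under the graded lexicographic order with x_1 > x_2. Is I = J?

Equality of ideals is decidable: compute both reduced Gröbner bases (unique for the ordering) and check whether they agree.
Buchberger on the first generating set:
f_1 = x_1^{2} + x_2^{2} + x_1 + 1, LT = x_1^{2}.
f_2 = x_1^{2} + x_1x_2 + x_1 + x_2, LT = x_1^{2}.

S(f_1,f_2): lcm = x_1^{2}. S = x_1x_2 + x_2^{2} + x_2 + 1.
  reduce S modulo (f_1, f_2):
  remainder x_1x_2 + x_2^{2} + x_2 + 1 ≠ 0; add g_3 = x_1x_2 + x_2^{2} + x_2 + 1 to the basis.

S(f_1,g_3): lcm = x_1^{2}x_2. S = x_1x_2^{2} + x_2^{3} + x_1 + x_2.
  reduce S modulo (f_1, f_2, g_3):
  remainder x_2^{2} + x_1 ≠ 0; add g_4 = x_2^{2} + x_1 to the basis.

The other S-polynomials (S(f_2,g_3), S(f_1,g_4), S(f_2,g_4), S(g_3,g_4)) all reduce to 0 modulo the current basis, so we have a Gröbner basis.
Inter-reduce: drop elements whose leading term is divisible by another's, tail-reduce, and make monic.
Reduced Gröbner basis: {x_1^{2} + 1, x_1x_2 + x_1 + x_2 + 1, x_2^{2} + x_1}.

Buchberger on the second generating set:
h_1 = x_1x_2 + x_2^{2} + x_2 + 1, LT = x_1x_2.
h_2 = x_1^{2} + x_2^{2} + x_1 + 1, LT = x_1^{2}.

S(h_1,h_2): lcm = x_1^{2}x_2. S = x_1x_2^{2} + x_2^{3} + x_1 + x_2.
  reduce S modulo (h_1, h_2):
  remainder x_2^{2} + x_1 ≠ 0; add k_3 = x_2^{2} + x_1 to the basis.

The other S-polynomials (S(h_1,k_3), S(h_2,k_3)) all reduce to 0 modulo the current basis, so we have a Gröbner basis.
Inter-reduce: drop elements whose leading term is divisible by another's, tail-reduce, and make monic.
Reduced Gröbner basis: {x_1^{2} + 1, x_1x_2 + x_1 + x_2 + 1, x_2^{2} + x_1}.

These coincide, so the ideals are equal.

Yes, the ideals are equal.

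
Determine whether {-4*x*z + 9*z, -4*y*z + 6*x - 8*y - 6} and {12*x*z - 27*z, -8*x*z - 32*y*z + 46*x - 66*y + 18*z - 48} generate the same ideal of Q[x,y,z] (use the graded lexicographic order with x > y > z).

Two ideals are equal iff their reduced Gröbner bases coincide (the reduced basis is unique for a fixed ordering).
Buchberger on the first generating set:
f_1 = -4*x*z + 9*z, LT = x*z.
f_2 = -4*y*z + 6*x - 8*y - 6, LT = y*z.

S(f_1,f_2): lcm = x*y*z. S = 3/2*x**2 - 2*x*y - 9/4*y*z - 3/2*x.
  reduce S modulo (f_1, f_2):
  remainder 3/2*x**2 - 2*x*y - 39/8*x + 9/2*y + 27/8 ≠ 0; add g_3 = 3/2*x**2 - 2*x*y - 39/8*x + 9/2*y + 27/8 to the basis.

The other S-polynomials (S(f_1,g_3), S(f_2,g_3)) all reduce to 0 modulo the current basis, so we have a Gröbner basis.
Inter-reduce: drop elements whose leading term is divisible by another's, tail-reduce, and make monic.
Reduced Gröbner basis: {x**2 - 4/3*x*y - 13/4*x + 3*y + 9/4, x*z - 9/4*z, y*z - 3/2*x + 2*y + 3/2}.

Buchberger on the second generating set:
h_1 = 12*x*z - 27*z, LT = x*z.
h_2 = -8*x*z - 32*y*z + 46*x - 66*y + 18*z - 48, LT = x*z.

S(h_1,h_2): lcm = x*z. S = -4*y*z + 23/4*x - 33/4*y - 6.
  reduce S modulo (h_1, h_2):
  remainder -4*y*z + 23/4*x - 33/4*y - 6 ≠ 0; add k_3 = -4*y*z + 23/4*x - 33/4*y - 6 to the basis.

S(h_1,k_3): lcm = x*y*z. S = 23/16*x**2 - 33/16*x*y - 9/4*y*z - 3/2*x.
  reduce S modulo (h_1, h_2, k_3):
  remainder 23/16*x**2 - 33/16*x*y - 303/64*x + 297/64*y + 27/8 ≠ 0; add k_4 = 23/16*x**2 - 33/16*x*y - 303/64*x + 297/64*y + 27/8 to the basis.

The other S-polynomials (S(h_2,k_3), S(h_1,k_4), S(h_2,k_4), S(k_3,k_4)) all reduce to 0 modulo the current basis, so we have a Gröbner basis.
Inter-reduce: drop elements whose leading term is divisible by another's, tail-reduce, and make monic.
Reduced Gröbner basis: {x**2 - 33/23*x*y - 303/92*x + 297/92*y + 54/23, x*z - 9/4*z, y*z - 23/16*x + 33/16*y + 3/2}.

Since the reduced bases disagree, the two ideals are not the same.
The choice of monomial ordering does not affect the verdict — as long as both bases are computed under the same ordering, their equality decides ideal equality.

No, the ideals differ.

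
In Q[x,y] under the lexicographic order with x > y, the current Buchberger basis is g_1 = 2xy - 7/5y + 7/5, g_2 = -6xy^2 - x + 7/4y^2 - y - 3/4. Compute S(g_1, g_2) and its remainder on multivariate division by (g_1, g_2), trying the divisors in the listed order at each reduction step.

lcm(LM(g_1), LM(g_2)) = xy^2.
S = (lcm/LT(g_1))·g_1 − (lcm/LT(g_2))·g_2 = -1/6x - 49/120y^2 + 8/15y - 1/8.
Reduce S modulo (g_1, g_2) in that order:
  leading term x: no divisor's leading term divides it; move -1/6x to the remainder.
  leading term y^2: no divisor's leading term divides it; move -49/120y^2 to the remainder.
  leading term y: no divisor's leading term divides it; move 8/15y to the remainder.
  leading term 1: no divisor's leading term divides it; move -1/8 to the remainder.
The remainder -1/6x - 49/120y^2 + 8/15y - 1/8 is nonzero, so it would be added as the next basis element.
An S-polynomial is built so that the two leading terms cancel; whether anything survives reduction is exactly the Gröbner-basis criterion.

S(g_1, g_2) = -1/6x - 49/120y^2 + 8/15y - 1/8; remainder on division = -1/6x - 49/120y^2 + 8/15y - 1/8.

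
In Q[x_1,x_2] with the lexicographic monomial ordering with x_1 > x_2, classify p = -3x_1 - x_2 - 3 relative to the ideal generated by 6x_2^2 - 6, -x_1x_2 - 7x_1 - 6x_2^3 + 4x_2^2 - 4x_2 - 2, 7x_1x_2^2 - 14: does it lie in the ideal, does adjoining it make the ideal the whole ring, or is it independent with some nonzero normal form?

Adjoining -3x_1 - x_2 - 3 makes the ideal the whole ring: the system is inconsistent.

First compute the reduced Gröbner basis of I by Buchberger's algorithm.
f_1 = 6x_2^2 - 6, LT = x_2^2.
f_2 = -x_1x_2 - 7x_1 - 6x_2^3 + 4x_2^2 - 4x_2 - 2, LT = x_1x_2.
f_3 = 7x_1x_2^2 - 14, LT = x_1x_2^2.

S(f_1,f_2): lcm = x_1x_2^2. S = -7x_1x_2 - x_1 - 6x_2^4 + 4x_2^3 - 4x_2^2 - 2x_2.
  reduce S modulo (f_1, f_2, f_3):
  remainder 48x_1 + 72x_2 - 24 ≠ 0; add h_4 = 48x_1 + 72x_2 - 24 to the basis.

S(f_1,f_3): lcm = x_1x_2^2. S = -x_1 + 2.
  reduce S modulo (f_1, f_2, f_3, h_4):
  remainder 3/2x_2 + 3/2 ≠ 0; add h_5 = 3/2x_2 + 3/2 to the basis.

The other S-polynomials (S(f_2,f_3), S(f_1,h_4), S(f_2,h_4), S(f_3,h_4), S(f_1,h_5), S(f_2,h_5), S(f_3,h_5), S(h_4,h_5)) all reduce to 0 modulo the current basis, so we have a Gröbner basis.
Inter-reduce: drop elements whose leading term is divisible by another's, tail-reduce, and make monic.
Reduced Gröbner basis: {x_1 - 2, x_2 + 1}.
Label its elements g_1 = x_1 - 2, g_2 = x_2 + 1.

Reduce p = -3x_1 - x_2 - 3 modulo G:
  leading term x_1: subtract (-3)·g_1 from -3x_1 - x_2 - 3 → -x_2 - 9
  leading term x_2: subtract (-1)·g_2 from -x_2 - 9 → -8
  leading term 1: no divisor's leading term divides it; move -8 to the remainder.
  normal form = -8.
The normal form is nonzero, so p ∉ I. Since p minus its normal form lies in I, I + (p) = I + (r) where r = -8; decide whether this ideal is the whole ring.
Here r = -8 is a nonzero constant, hence a unit: 1 ∈ I + (p), the Gröbner basis of I + (p) is {1}, and the enlarged system has no common solution — adjoining p is inconsistent.

The remainder on division by a Gröbner basis is unique — it is the normal form.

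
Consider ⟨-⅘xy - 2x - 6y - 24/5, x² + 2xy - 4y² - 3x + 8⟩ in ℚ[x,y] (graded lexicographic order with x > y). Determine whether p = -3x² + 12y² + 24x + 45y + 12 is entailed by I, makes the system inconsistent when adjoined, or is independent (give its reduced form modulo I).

-3x² + 12y² + 24x + 45y + 12 lies in I (it reduces to 0).

First compute the reduced Gröbner basis of I by Buchberger's algorithm.
f_1 = -⅘xy - 2x - 6y - 24/5, LT = xy.
f_2 = x² + 2xy - 4y² - 3x + 8, LT = x².

S(f_1,f_2): lcm = x²y. S = -2xy² + 4y³ + 5/2x² + 21/2xy + 6x - 8y.
  leading term xy²: subtract (5/2y)·f_1 from -2xy² + 4y³ + 5/2x² + 21/2xy + 6x - 8y → 4y³ + 5/2x² + 31/2xy + 15y² + 6x + 4y
  leading term y³: no divisor's leading term divides it; move 4y³ to the remainder.
  leading term x²: subtract (5/2)·f_2 from 5/2x² + 31/2xy + 15y² + 6x + 4y → 21/2xy + 25y² + 27/2x + 4y - 20
  leading term xy: subtract (-105/8)·f_1 from 21/2xy + 25y² + 27/2x + 4y - 20 → 25y² - 51/4x - 299/4y - 83
  leading term y²: no divisor's leading term divides it; move 25y² to the remainder.
  leading term x: no divisor's leading term divides it; move -51/4x to the remainder.
  leading term y: no divisor's leading term divides it; move -299/4y to the remainder.
  leading term 1: no divisor's leading term divides it; move -83 to the remainder.
  remainder 4y³ + 25y² - 51/4x - 299/4y - 83 ≠ 0; add h_3 = 4y³ + 25y² - 51/4x - 299/4y - 83 to the basis.

S(f_1,h_3): lcm = xy³. S = -15/4xy² + 15/2y³ + 51/16x² + 299/16xy + 6y² + 83/4x.
  leading term xy²: subtract (75/16y)·f_1 from -15/4xy² + 15/2y³ + 51/16x² + 299/16xy + 6y² + 83/4x → 15/2y³ + 51/16x² + 449/16xy + 273/8y² + 83/4x + 45/2y
  leading term y³: subtract (15/8)·h_3 from 15/2y³ + 51/16x² + 449/16xy + 273/8y² + 83/4x + 45/2y → 51/16x² + 449/16xy - 51/4y² + 1429/32x + 5205/32y + 1245/8
  leading term x²: subtract (51/16)·f_2 from 51/16x² + 449/16xy - 51/4y² + 1429/32x + 5205/32y + 1245/8 → 347/16xy + 1735/32x + 5205/32y + 1041/8
  leading term xy: subtract (-1735/64)·f_1 from 347/16xy + 1735/32x + 5205/32y + 1041/8 → 0
  remainder 0.

S(f_2,h_3): leading monomials are coprime, so the S-polynomial reduces to 0 (Buchberger's first criterion).
Every S-polynomial of the final basis reduces to 0, so we have a Gröbner basis.
Inter-reduce: drop elements whose leading term is divisible by another's, tail-reduce, and make monic.
Reduced Gröbner basis: {y³ + 25/4y² - 51/16x - 299/16y - 83/4, x² - 4y² - 8x - 15y - 4, xy + 5/2x + 15/2y + 6}.
Label its elements g_1 = y³ + 25/4y² - 51/16x - 299/16y - 83/4, g_2 = x² - 4y² - 8x - 15y - 4, g_3 = xy + 5/2x + 15/2y + 6.

Reduce p = -3x² + 12y² + 24x + 45y + 12 modulo G:
  leading term x²: subtract (-3)·g_2 from -3x² + 12y² + 24x + 45y + 12 → 0
  normal form = 0.
Since the normal form is 0, p ∈ I.

Ideal membership is decidable via reduction modulo a Gröbner basis.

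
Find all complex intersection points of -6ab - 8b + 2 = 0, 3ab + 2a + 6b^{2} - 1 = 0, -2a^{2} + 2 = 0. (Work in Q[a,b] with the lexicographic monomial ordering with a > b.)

Compute a lex Gröbner basis by Buchberger's algorithm.
f_1 = -6ab - 8b + 2, LT = ab.
f_2 = 3ab + 2a + 6b^{2} - 1, LT = ab.
f_3 = -2a^{2} + 2, LT = a^{2}.

S(f_1,f_2): lcm = ab. S = -\tfrac{2}{3}a - 2b^{2} + \tfrac{4}{3}b.
  leading term a: no divisor's leading term divides it; move -\tfrac{2}{3}a to the remainder.
  leading term b^{2}: no divisor's leading term divides it; move -2b^{2} to the remainder.
  leading term b: no divisor's leading term divides it; move \tfrac{4}{3}b to the remainder.
  remainder -\tfrac{2}{3}a - 2b^{2} + \tfrac{4}{3}b ≠ 0; add h_4 = -\tfrac{2}{3}a - 2b^{2} + \tfrac{4}{3}b to the basis.

S(f_1,f_3): lcm = a^{2}b. S = \tfrac{4}{3}ab - \tfrac{1}{3}a + b.
  leading term ab: subtract (-\tfrac{2}{9})·f_1 from \tfrac{4}{3}ab - \tfrac{1}{3}a + b → -\tfrac{1}{3}a - \tfrac{7}{9}b + \tfrac{4}{9}
  leading term a: subtract (\tfrac{1}{2})·h_4 from -\tfrac{1}{3}a - \tfrac{7}{9}b + \tfrac{4}{9} → b^{2} - \tfrac{13}{9}b + \tfrac{4}{9}
  leading term b^{2}: no divisor's leading term divides it; move b^{2} to the remainder.
  leading term b: no divisor's leading term divides it; move -\tfrac{13}{9}b to the remainder.
  leading term 1: no divisor's leading term divides it; move \tfrac{4}{9} to the remainder.
  remainder b^{2} - \tfrac{13}{9}b + \tfrac{4}{9} ≠ 0; add h_5 = b^{2} - \tfrac{13}{9}b + \tfrac{4}{9} to the basis.

S(f_2,f_3): lcm = a^{2}b. S = \tfrac{2}{3}a^{2} + 2ab^{2} - \tfrac{1}{3}a + b.
  leading term a^{2}: subtract (-\tfrac{1}{3})·f_3 from \tfrac{2}{3}a^{2} + 2ab^{2} - \tfrac{1}{3}a + b → 2ab^{2} - \tfrac{1}{3}a + b + \tfrac{2}{3}
  leading term ab^{2}: subtract (-\tfrac{1}{3}b)·f_1 from 2ab^{2} - \tfrac{1}{3}a + b + \tfrac{2}{3} → -\tfrac{1}{3}a - \tfrac{8}{3}b^{2} + \tfrac{5}{3}b + \tfrac{2}{3}
  leading term a: subtract (\tfrac{1}{2})·h_4 from -\tfrac{1}{3}a - \tfrac{8}{3}b^{2} + \tfrac{5}{3}b + \tfrac{2}{3} → -\tfrac{5}{3}b^{2} + b + \tfrac{2}{3}
  leading term b^{2}: subtract (-\tfrac{5}{3})·h_5 from -\tfrac{5}{3}b^{2} + b + \tfrac{2}{3} → -\tfrac{38}{27}b + \tfrac{38}{27}
  leading term b: no divisor's leading term divides it; move -\tfrac{38}{27}b to the remainder.
  leading term 1: no divisor's leading term divides it; move \tfrac{38}{27} to the remainder.
  remainder -\tfrac{38}{27}b + \tfrac{38}{27} ≠ 0; add h_6 = -\tfrac{38}{27}b + \tfrac{38}{27} to the basis.

The other S-polynomials (S(f_1,h_4), S(f_2,h_4), S(f_3,h_4), S(f_1,h_5), S(f_2,h_5), S(f_3,h_5), S(h_4,h_5), S(f_1,h_6), S(f_2,h_6), S(f_3,h_6), S(h_4,h_6), S(h_5,h_6)) all reduce to 0 modulo the current basis, so we have a Gröbner basis.
Inter-reduce: drop elements whose leading term is divisible by another's, tail-reduce, and make monic.
Reduced Gröbner basis: {a + 1, b - 1}.

Since the basis is lex-ordered, b - 1 is univariate in b. Its roots are {1}. Back-substituting each root into the other basis elements fixes the other coordinates.
  b = 1: the earlier basis element becomes a + 1 = 0, giving a = -1 — point (-1, 1).

{(-1, 1)}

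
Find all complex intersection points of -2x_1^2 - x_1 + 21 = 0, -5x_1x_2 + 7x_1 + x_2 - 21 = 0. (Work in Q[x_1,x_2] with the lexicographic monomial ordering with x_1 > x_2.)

Compute a lex Gröbner basis by Buchberger's algorithm.
f_1 = -2x_1^2 - x_1 + 21, LT = x_1^2.
f_2 = -5x_1x_2 + 7x_1 + x_2 - 21, LT = x_1x_2.

S(f_1,f_2): lcm = x_1^2x_2. S = 7/5x_1^2 + 7/10x_1x_2 - 21/5x_1 - 21/2x_2.
  reduce S modulo (f_1, f_2):
  remainder -98/25x_1 - 259/25x_2 + 294/25 ≠ 0; add h_3 = -98/25x_1 - 259/25x_2 + 294/25 to the basis.

S(f_2,h_3): lcm = x_1x_2. S = -7/5x_1 - 37/14x_2^2 + 14/5x_2 + 21/5.
  reduce S modulo (f_1, f_2, h_3):
  remainder -37/14x_2^2 + 13/2x_2 ≠ 0; add h_4 = -37/14x_2^2 + 13/2x_2 to the basis.

The other S-polynomials (S(f_1,h_3), S(f_1,h_4), S(f_2,h_4), S(h_3,h_4)) all reduce to 0 modulo the current basis, so we have a Gröbner basis.
Inter-reduce: drop elements whose leading term is divisible by another's, tail-reduce, and make monic.
Reduced Gröbner basis: {x_1 + 37/14x_2 - 3, x_2^2 - 91/37x_2}.

From the last basis element, x_2^2 - 91/37x_2 = 0, so x_2 takes values in {0, 91/37}. Each choice, substituted upward through the basis, yields the corresponding point(s) of the solution set.
  x_2 = 0: the earlier basis element becomes x_1 - 3 = 0, giving x_1 = 3 — point (3, 0).
  x_2 = 91/37: the earlier basis element becomes x_1 + 7/2 = 0, giving x_1 = -7/2 — point (-7/2, 91/37).
This is the nonlinear analogue of row-reducing a linear system.

{(3, 0), (-7/2, 91/37)}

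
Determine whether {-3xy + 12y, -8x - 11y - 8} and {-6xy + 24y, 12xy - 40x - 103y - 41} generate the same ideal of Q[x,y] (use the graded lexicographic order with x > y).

For a fixed monomial order, each ideal has a unique reduced Gröbner basis; comparing bases decides equality.
Buchberger on the first generating set:
f_1 = -3xy + 12y, LT = xy.
f_2 = -8x - 11y - 8, LT = x.

S(f_1,f_2): lcm = xy. S = -11/8y^2 - 5y.
  leading term y^2: no divisor's leading term divides it; move -11/8y^2 to the remainder.
  leading term y: no divisor's leading term divides it; move -5y to the remainder.
  remainder -11/8y^2 - 5y ≠ 0; add g_3 = -11/8y^2 - 5y to the basis.

The other S-polynomials (S(f_1,g_3), S(f_2,g_3)) all reduce to 0 modulo the current basis, so we have a Gröbner basis.
Inter-reduce: drop elements whose leading term is divisible by another's, tail-reduce, and make monic.
Reduced Gröbner basis: {y^2 + 40/11y, x + 11/8y + 1}.

Buchberger on the second generating set:
h_1 = -6xy + 24y, LT = xy.
h_2 = 12xy - 40x - 103y - 41, LT = xy.

S(h_1,h_2): lcm = xy. S = 10/3x + 55/12y + 41/12.
  leading term x: no divisor's leading term divides it; move 10/3x to the remainder.
  leading term y: no divisor's leading term divides it; move 55/12y to the remainder.
  leading term 1: no divisor's leading term divides it; move 41/12 to the remainder.
  remainder 10/3x + 55/12y + 41/12 ≠ 0; add k_3 = 10/3x + 55/12y + 41/12 to the basis.

S(h_1,k_3): lcm = xy. S = -11/8y^2 - 201/40y.
  leading term y^2: no divisor's leading term divides it; move -11/8y^2 to the remainder.
  leading term y: no divisor's leading term divides it; move -201/40y to the remainder.
  remainder -11/8y^2 - 201/40y ≠ 0; add k_4 = -11/8y^2 - 201/40y to the basis.

The other S-polynomials (S(h_2,k_3), S(h_1,k_4), S(h_2,k_4), S(k_3,k_4)) all reduce to 0 modulo the current basis, so we have a Gröbner basis.
Inter-reduce: drop elements whose leading term is divisible by another's, tail-reduce, and make monic.
Reduced Gröbner basis: {y^2 + 201/55y, x + 11/8y + 41/40}.

Since the reduced bases disagree, the two ideals are not the same.

No, the ideals differ.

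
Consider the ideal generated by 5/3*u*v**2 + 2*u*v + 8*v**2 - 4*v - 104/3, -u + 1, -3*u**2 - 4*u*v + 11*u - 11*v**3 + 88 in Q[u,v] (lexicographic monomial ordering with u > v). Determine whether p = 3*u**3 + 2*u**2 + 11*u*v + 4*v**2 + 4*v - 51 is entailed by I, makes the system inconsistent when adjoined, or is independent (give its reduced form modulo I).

3*u**3 + 2*u**2 + 11*u*v + 4*v**2 + 4*v - 51 lies in I (it reduces to 0).

First compute the reduced Gröbner basis of I by Buchberger's algorithm.
f_1 = 5/3*u*v**2 + 2*u*v + 8*v**2 - 4*v - 104/3, LT = u*v**2.
f_2 = -u + 1, LT = u.
f_3 = -3*u**2 - 4*u*v + 11*u - 11*v**3 + 88, LT = u**2.

S(f_1,f_2): lcm = u*v**2. S = 6/5*u*v + 29/5*v**2 - 12/5*v - 104/5.
  leading term u*v: subtract (-6/5*v)·f_2 from 6/5*u*v + 29/5*v**2 - 12/5*v - 104/5 → 29/5*v**2 - 6/5*v - 104/5
  leading term v**2: no divisor's leading term divides it; move 29/5*v**2 to the remainder.
  leading term v: no divisor's leading term divides it; move -6/5*v to the remainder.
  leading term 1: no divisor's leading term divides it; move -104/5 to the remainder.
  remainder 29/5*v**2 - 6/5*v - 104/5 ≠ 0; add h_4 = 29/5*v**2 - 6/5*v - 104/5 to the basis.

S(f_1,f_3): lcm = u**2*v**2. S = 6/5*u**2*v - 4/3*u*v**3 + 127/15*u*v**2 - 12/5*u*v - 104/5*u - 11/3*v**5 + 88/3*v**2.
  leading term u**2*v: subtract (-6/5*u*v)·f_2 from 6/5*u**2*v - 4/3*u*v**3 + 127/15*u*v**2 - 12/5*u*v - 104/5*u - 11/3*v**5 + 88/3*v**2 → -4/3*u*v**3 + 127/15*u*v**2 - 6/5*u*v - 104/5*u - 11/3*v**5 + 88/3*v**2
  leading term u*v**3: subtract (-4/5*v)·f_1 from -4/3*u*v**3 + 127/15*u*v**2 - 6/5*u*v - 104/5*u - 11/3*v**5 + 88/3*v**2 → 151/15*u*v**2 - 6/5*u*v - 104/5*u - 11/3*v**5 + 32/5*v**3 + 392/15*v**2 - 416/15*v
  leading term u*v**2: subtract (151/25)·f_1 from 151/15*u*v**2 - 6/5*u*v - 104/5*u - 11/3*v**5 + 32/5*v**3 + 392/15*v**2 - 416/15*v → -332/25*u*v - 104/5*u - 11/3*v**5 + 32/5*v**3 - 1664/75*v**2 - 268/75*v + 15704/75
  leading term u*v: subtract (332/25*v)·f_2 from -332/25*u*v - 104/5*u - 11/3*v**5 + 32/5*v**3 - 1664/75*v**2 - 268/75*v + 15704/75 → -104/5*u - 11/3*v**5 + 32/5*v**3 - 1664/75*v**2 - 1264/75*v + 15704/75
  leading term u: subtract (104/5)·f_2 from -104/5*u - 11/3*v**5 + 32/5*v**3 - 1664/75*v**2 - 1264/75*v + 15704/75 → -11/3*v**5 + 32/5*v**3 - 1664/75*v**2 - 1264/75*v + 14144/75
  leading term v**5: subtract (-55/87*v**3)·h_4 from -11/3*v**5 + 32/5*v**3 - 1664/75*v**2 - 1264/75*v + 14144/75 → -22/29*v**4 - 2936/435*v**3 - 1664/75*v**2 - 1264/75*v + 14144/75
  leading term v**4: subtract (-110/841*v**2)·h_4 from -22/29*v**4 - 2936/435*v**3 - 1664/75*v**2 - 1264/75*v + 14144/75 → -87124/12615*v**3 - 1571024/63075*v**2 - 1264/75*v + 14144/75
  leading term v**3: subtract (-87124/73167*v)·h_4 from -87124/12615*v**3 - 1571024/63075*v**2 - 1264/75*v + 14144/75 → -48173416/1829175*v**2 - 25377392/609725*v + 14144/75
  leading term v**2: subtract (-48173416/10609215)·h_4 from -48173416/1829175*v**2 - 25377392/609725*v + 14144/75 → -33291648/707281*v + 66583296/707281
  leading term v: no divisor's leading term divides it; move -33291648/707281*v to the remainder.
  leading term 1: no divisor's leading term divides it; move 66583296/707281 to the remainder.
  remainder -33291648/707281*v + 66583296/707281 ≠ 0; add h_5 = -33291648/707281*v + 66583296/707281 to the basis.

The other S-polynomials (S(f_2,f_3), S(f_1,h_4), S(f_2,h_4), S(f_3,h_4), S(f_1,h_5), S(f_2,h_5), S(f_3,h_5), S(h_4,h_5)) all reduce to 0 modulo the current basis, so we have a Gröbner basis.
Inter-reduce: drop elements whose leading term is divisible by another's, tail-reduce, and make monic.
Reduced Gröbner basis: {u - 1, v - 2}.
Label its elements g_1 = u - 1, g_2 = v - 2.

Reduce p = 3*u**3 + 2*u**2 + 11*u*v + 4*v**2 + 4*v - 51 modulo G:
  leading term u**3: subtract (3*u**2)·g_1 from 3*u**3 + 2*u**2 + 11*u*v + 4*v**2 + 4*v - 51 → 5*u**2 + 11*u*v + 4*v**2 + 4*v - 51
  leading term u**2: subtract (5*u)·g_1 from 5*u**2 + 11*u*v + 4*v**2 + 4*v - 51 → 11*u*v + 5*u + 4*v**2 + 4*v - 51
  leading term u*v: subtract (11*v)·g_1 from 11*u*v + 5*u + 4*v**2 + 4*v - 51 → 5*u + 4*v**2 + 15*v - 51
  leading term u: subtract (5)·g_1 from 5*u + 4*v**2 + 15*v - 51 → 4*v**2 + 15*v - 46
  leading term v**2: subtract (4*v)·g_2 from 4*v**2 + 15*v - 46 → 23*v - 46
  leading term v: subtract (23)·g_2 from 23*v - 46 → 0
  normal form = 0.
Since the normal form is 0, p ∈ I.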